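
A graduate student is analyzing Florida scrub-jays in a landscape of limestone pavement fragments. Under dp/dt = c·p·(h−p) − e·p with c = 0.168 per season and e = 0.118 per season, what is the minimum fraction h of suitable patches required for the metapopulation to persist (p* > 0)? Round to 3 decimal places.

p* = h − e/c is positive only when h > e/c.
h_min = e/c = 0.118/0.168 = 0.7024.

0.702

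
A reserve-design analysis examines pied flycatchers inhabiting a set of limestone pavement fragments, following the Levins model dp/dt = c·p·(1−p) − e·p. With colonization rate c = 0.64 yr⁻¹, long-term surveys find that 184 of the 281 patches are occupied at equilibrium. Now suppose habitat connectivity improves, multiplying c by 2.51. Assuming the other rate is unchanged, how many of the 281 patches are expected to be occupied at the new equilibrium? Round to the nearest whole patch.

Observed p* = 184/281 = 0.65480.
Balance c(1−p*) = e gives e = 0.64×(1 − 0.65480) = 0.22093.
New p* = 1 − e/c = 1 − 0.22093/1.60640 = 0.86247.
Expected occupied = 281 × 0.86247 = 242.35 ≈ 242.

242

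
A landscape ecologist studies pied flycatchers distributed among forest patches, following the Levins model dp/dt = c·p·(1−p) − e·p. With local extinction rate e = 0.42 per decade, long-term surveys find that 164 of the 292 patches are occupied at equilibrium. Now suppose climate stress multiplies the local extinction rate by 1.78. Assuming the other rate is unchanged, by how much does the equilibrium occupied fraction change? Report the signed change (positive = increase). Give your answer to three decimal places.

Observed p* = 164/292 = 0.56164.
Balance c(1−p*) = e gives c = e/(1 − 0.56164) = 0.42/0.43836 = 0.95812.
New p* = 1 − e/c = 1 − 0.74760/0.95812 = 0.21972.
Δp* = 0.21972 − 0.56164 = -0.34192.

-0.342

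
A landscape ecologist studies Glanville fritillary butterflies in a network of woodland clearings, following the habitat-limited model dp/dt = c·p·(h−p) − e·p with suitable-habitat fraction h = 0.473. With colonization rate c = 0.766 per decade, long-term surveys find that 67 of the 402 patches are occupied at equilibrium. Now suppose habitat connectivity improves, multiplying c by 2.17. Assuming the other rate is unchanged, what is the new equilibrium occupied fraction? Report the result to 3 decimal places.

Observed p* = 67/402 = 0.16667.
Balance c(h−p*) = e gives e = 0.766×(0.473 − 0.16667) = 0.23465.
New p* = 0.473 − e/c = 0.473 − 0.23465/1.66222 = 0.33183.

0.332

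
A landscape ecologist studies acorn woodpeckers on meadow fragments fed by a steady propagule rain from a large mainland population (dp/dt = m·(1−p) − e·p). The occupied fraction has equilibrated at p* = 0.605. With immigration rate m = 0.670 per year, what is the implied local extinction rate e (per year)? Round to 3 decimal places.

At equilibrium m(1−p*) = e·p*, so e = m(1−p*)/p*.
e = 0.670 × 0.3950 / 0.605 = 0.4374.

0.437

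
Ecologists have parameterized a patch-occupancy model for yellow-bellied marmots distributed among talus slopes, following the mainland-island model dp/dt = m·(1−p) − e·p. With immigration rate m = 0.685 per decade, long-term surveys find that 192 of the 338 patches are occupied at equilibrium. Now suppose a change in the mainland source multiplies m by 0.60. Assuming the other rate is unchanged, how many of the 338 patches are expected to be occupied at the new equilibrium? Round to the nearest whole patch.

149

Observed p* = 192/338 = 0.56805.
Balance m(1−p*) = e·p* gives e = m(1−p*)/p* = 0.685×0.43195/0.56805 = 0.52088.
New p* = m/(m+e) = 0.41100/(0.41100+0.52088) = 0.44104.
Expected occupied = 338 × 0.44104 = 149.07 ≈ 149.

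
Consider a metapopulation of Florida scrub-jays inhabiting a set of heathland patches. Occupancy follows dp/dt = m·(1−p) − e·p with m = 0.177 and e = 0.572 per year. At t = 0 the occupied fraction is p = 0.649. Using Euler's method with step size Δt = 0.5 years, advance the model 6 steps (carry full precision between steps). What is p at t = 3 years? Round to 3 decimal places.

0.261

Update rule: p ← p + [m·(1−p) − e·p]·Δt with Δt = 0.5.
p: 0.64900 → 0.49445  (Δp = -0.15455)
p: 0.49445 → 0.39778  (Δp = -0.09667)
p: 0.39778 → 0.33731  (Δp = -0.06047)
p: 0.33731 → 0.29949  (Δp = -0.03782)
p: 0.29949 → 0.27583  (Δp = -0.02366)
p: 0.27583 → 0.26103  (Δp = -0.01480)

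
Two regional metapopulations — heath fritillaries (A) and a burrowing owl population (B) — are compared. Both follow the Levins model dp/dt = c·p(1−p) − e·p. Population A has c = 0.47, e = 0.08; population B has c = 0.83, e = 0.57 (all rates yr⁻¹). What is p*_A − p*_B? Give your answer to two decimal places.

0.52

A: p*_A = 1 − 0.08/0.47 = 0.8298.
B: p*_B = 1 − 0.57/0.83 = 0.3133.
p*_A − p*_B = 0.8298 − 0.3133 = 0.5165.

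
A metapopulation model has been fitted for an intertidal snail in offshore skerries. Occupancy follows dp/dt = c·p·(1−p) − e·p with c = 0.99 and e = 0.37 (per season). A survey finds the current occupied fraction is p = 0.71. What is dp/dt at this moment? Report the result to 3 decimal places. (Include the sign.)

-0.059

Colonization term: c·p·(1−p) = 0.99×0.71×0.2900 = 0.20384.
Extinction term: e·p = 0.26270.
dp/dt = 0.20384 − 0.26270 = -0.05886.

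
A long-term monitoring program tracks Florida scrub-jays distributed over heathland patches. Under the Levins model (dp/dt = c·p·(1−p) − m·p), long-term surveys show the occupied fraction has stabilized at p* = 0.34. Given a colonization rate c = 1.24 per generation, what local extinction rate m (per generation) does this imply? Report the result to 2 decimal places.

0.82

At equilibrium c(1−p*) = m.
m = 1.24 × (1 − 0.34) = 1.24 × 0.6600 = 0.8184.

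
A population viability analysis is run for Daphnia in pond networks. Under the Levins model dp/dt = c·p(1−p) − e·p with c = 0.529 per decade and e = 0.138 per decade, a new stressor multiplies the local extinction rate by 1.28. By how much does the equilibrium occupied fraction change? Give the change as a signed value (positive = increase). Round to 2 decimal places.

-0.07

Before: p* = 1 − 0.138/0.529 = 0.7391.
After the change, c = 0.529, e = 0.17664, so p* = 1 − 0.17664/0.529 = 0.6661.
Δp* = 0.6661 − 0.7391 = -0.0730.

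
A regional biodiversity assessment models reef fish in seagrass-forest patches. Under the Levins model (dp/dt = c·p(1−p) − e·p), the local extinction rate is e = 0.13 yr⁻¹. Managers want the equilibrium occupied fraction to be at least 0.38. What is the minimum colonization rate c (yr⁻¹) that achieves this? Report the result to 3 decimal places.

p* = 1 − e/c ≥ 0.38 requires e/c ≤ 0.6200, i.e. c ≥ e/0.6200.
c_min = 0.13/0.6200 = 0.2097.

0.210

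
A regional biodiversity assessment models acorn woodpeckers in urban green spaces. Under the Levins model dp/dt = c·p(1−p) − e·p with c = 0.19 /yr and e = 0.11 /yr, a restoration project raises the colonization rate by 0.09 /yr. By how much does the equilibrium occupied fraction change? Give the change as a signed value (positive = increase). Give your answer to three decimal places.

0.186

Before: p* = 1 − 0.11/0.19 = 0.4211.
After the change, c = 0.28, e = 0.11, so p* = 1 − 0.11/0.28 = 0.6071.
Δp* = 0.6071 − 0.4211 = +0.1861.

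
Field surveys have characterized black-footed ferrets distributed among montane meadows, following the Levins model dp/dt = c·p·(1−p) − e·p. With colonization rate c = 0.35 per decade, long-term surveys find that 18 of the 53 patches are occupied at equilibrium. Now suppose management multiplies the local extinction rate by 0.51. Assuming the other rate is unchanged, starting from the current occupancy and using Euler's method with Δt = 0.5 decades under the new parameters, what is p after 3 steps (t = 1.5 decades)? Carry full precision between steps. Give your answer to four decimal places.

Observed p* = 18/53 = 0.33962.
Balance c(1−p*) = e gives e = 0.35×(1 − 0.33962) = 0.23113.
Starting from p₀ = 0.33962; update p ← p + (dp/dt)·Δt with the new parameters.
p: 0.33962 → 0.35885  (Δp = +0.01923)
p: 0.35885 → 0.37797  (Δp = +0.01911)
p: 0.37797 → 0.39683  (Δp = +0.01887)

0.3968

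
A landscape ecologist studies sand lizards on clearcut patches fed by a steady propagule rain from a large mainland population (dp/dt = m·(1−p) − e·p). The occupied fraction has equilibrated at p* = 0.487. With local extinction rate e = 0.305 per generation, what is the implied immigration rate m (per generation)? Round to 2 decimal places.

0.29

At equilibrium m(1−p*) = e·p*, so m = e·p*/(1−p*).
m = 0.305 × 0.487 / 0.5130 = 0.1485/0.5130 = 0.2895.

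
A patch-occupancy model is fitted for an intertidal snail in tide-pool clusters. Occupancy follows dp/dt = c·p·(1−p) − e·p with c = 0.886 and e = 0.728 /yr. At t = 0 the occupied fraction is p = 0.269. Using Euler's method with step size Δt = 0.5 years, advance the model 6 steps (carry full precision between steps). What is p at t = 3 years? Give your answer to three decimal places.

0.224

Update rule: p ← p + [c·p·(1−p) − e·p]·Δt with Δt = 0.5.
t = 0.5: p = 0.26900 + (-0.01080) = 0.25820
t = 1: p = 0.25820 + (-0.00914) = 0.24906
t = 1.5: p = 0.24906 + (-0.00780) = 0.24126
t = 2: p = 0.24126 + (-0.00673) = 0.23453
t = 2.5: p = 0.23453 + (-0.00584) = 0.22869
t = 3: p = 0.22869 + (-0.00510) = 0.22359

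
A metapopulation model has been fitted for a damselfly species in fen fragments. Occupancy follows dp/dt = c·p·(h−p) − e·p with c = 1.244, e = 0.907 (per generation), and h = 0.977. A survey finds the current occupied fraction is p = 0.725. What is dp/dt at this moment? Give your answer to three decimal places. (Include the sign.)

-0.430

Colonization term: c·p·(h−p) = 1.244×0.725×0.2520 = 0.22728.
Extinction term: e·p = 0.65758.
dp/dt = 0.22728 − 0.65758 = -0.43030.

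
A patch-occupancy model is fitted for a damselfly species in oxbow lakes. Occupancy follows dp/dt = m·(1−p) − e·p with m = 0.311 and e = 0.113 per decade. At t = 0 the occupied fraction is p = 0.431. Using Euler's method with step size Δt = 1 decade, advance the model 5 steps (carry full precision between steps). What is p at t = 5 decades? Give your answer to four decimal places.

0.7143

Update rule: p ← p + [m·(1−p) − e·p]·Δt with Δt = 1.
t = 1: p = 0.43100 + (+0.12826) = 0.55926
t = 2: p = 0.55926 + (+0.07388) = 0.63313
t = 3: p = 0.63313 + (+0.04255) = 0.67568
t = 4: p = 0.67568 + (+0.02451) = 0.70019
t = 5: p = 0.70019 + (+0.01412) = 0.71431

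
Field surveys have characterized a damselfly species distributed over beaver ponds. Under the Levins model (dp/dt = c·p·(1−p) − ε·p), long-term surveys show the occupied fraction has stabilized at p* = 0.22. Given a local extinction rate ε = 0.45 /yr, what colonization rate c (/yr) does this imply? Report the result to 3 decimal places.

At equilibrium c(1−p*) = ε, so c = ε/(1−p*).
c = 0.45/(1 − 0.22) = 0.45/0.7800 = 0.5769.

0.577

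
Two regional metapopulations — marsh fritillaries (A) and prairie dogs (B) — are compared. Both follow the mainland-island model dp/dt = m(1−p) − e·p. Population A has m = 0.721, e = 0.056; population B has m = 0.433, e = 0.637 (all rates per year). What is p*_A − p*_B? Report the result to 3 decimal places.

A: p*_A = m/(m+e) = 0.721/0.7770 = 0.9279.
B: p*_B = 0.433/1.0700 = 0.4047.
p*_A − p*_B = 0.9279 − 0.4047 = 0.5233.

0.523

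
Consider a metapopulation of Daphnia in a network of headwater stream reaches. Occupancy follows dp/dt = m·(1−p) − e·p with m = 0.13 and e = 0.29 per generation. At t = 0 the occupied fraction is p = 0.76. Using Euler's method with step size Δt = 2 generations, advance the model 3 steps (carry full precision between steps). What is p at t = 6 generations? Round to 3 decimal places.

Update rule: p ← p + [m·(1−p) − e·p]·Δt with Δt = 2.
step 1: Δp = -0.37840, p = 0.38160
step 2: Δp = -0.06054, p = 0.32106
step 3: Δp = -0.00969, p = 0.31137

0.311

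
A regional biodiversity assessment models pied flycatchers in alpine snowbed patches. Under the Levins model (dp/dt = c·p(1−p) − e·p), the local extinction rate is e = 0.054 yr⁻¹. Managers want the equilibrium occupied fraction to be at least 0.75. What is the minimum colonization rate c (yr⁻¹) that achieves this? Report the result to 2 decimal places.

0.22

p* = 1 − e/c ≥ 0.75 requires e/c ≤ 0.2500, i.e. c ≥ e/0.2500.
c_min = 0.054/0.2500 = 0.2160.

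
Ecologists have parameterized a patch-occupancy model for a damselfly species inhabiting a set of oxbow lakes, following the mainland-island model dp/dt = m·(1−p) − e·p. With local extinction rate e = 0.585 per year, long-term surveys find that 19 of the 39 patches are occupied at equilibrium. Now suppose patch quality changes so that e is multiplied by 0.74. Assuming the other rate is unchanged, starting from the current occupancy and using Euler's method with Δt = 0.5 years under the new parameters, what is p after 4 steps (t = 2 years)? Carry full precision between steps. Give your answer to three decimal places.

Observed p* = 19/39 = 0.48718.
Balance m(1−p*) = e·p* gives m = e·p*/(1−p*) = 0.585×0.48718/0.51282 = 0.55575.
Starting from p₀ = 0.48718; update p ← p + (dp/dt)·Δt with the new parameters.
p: 0.48718 → 0.52423  (Δp = +0.03705)
p: 0.52423 → 0.54296  (Δp = +0.01874)
p: 0.54296 → 0.55244  (Δp = +0.00947)
p: 0.55244 → 0.55723  (Δp = +0.00479)

0.557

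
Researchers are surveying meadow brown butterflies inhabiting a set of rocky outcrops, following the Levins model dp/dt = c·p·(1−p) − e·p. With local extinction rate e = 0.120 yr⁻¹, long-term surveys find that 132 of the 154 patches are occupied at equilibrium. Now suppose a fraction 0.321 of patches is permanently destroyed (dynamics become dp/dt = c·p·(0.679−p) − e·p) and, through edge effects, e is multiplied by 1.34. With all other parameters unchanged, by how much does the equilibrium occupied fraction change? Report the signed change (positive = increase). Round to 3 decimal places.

-0.370

Observed p* = 132/154 = 0.85714.
Balance c(1−p*) = e gives c = e/(1 − 0.85714) = 0.120/0.14286 = 0.83998.
New p* = 0.679 − e/c = 0.679 − 0.16080/0.83998 = 0.48757.
Δp* = 0.48757 − 0.85714 = -0.36957.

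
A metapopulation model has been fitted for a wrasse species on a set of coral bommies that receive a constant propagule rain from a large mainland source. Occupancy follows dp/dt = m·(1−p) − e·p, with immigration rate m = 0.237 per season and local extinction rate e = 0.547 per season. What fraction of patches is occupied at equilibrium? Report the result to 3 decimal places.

At equilibrium the propagule rain into empty patches balances local extinction: m(1−p*) = e·p*.
p* = m/(m+e) = 0.237/(0.237+0.547) = 0.237/0.7840 = 0.3023.

0.302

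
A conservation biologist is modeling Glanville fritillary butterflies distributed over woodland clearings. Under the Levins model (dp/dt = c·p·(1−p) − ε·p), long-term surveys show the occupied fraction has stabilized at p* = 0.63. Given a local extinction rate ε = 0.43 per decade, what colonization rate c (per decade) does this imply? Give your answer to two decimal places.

At equilibrium c(1−p*) = ε, so c = ε/(1−p*).
c = 0.43/(1 − 0.63) = 0.43/0.3700 = 1.1622.

1.16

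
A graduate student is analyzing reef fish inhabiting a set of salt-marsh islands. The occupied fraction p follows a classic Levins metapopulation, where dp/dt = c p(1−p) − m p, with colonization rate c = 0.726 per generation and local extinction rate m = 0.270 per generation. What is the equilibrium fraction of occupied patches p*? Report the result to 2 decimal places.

0.63

At equilibrium, colonization balances extinction: c·p*·(1−p*) = m·p*.
So p* = 1 − m/c = 1 − 0.270/0.726 = 1 − 0.3719 = 0.6281.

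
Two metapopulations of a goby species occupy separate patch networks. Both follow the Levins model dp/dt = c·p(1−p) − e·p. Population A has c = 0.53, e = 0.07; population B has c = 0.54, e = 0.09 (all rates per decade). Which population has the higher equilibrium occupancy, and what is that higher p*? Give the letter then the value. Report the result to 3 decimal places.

A, 0.868

A: p*_A = 1 − 0.07/0.53 = 0.8679.
B: p*_B = 1 − 0.09/0.54 = 0.8333.
A is higher at 0.8679.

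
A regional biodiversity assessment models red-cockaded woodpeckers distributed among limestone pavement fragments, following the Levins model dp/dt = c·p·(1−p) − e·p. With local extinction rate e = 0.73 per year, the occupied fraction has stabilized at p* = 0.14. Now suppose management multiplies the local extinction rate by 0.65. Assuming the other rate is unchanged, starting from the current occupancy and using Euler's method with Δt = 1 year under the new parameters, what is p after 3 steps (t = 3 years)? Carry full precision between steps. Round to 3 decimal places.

Balance c(1−p*) = e gives c = e/(1 − 0.14000) = 0.73/0.86000 = 0.84884.
Starting from p₀ = 0.14000; update p ← p + (dp/dt)·Δt with the new parameters.
p: 0.14000 → 0.17577  (Δp = +0.03577)
p: 0.17577 → 0.21534  (Δp = +0.03957)
p: 0.21534 → 0.25659  (Δp = +0.04125)

0.257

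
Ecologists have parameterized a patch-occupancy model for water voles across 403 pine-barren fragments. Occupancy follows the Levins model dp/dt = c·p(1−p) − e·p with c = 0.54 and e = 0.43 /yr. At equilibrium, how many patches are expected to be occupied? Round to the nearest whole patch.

82

p* = 1 − e/c = 1 − 0.43/0.54 = 0.2037.
Expected occupied patches = N × p* = 403 × 0.2037 = 82.09 ≈ 82.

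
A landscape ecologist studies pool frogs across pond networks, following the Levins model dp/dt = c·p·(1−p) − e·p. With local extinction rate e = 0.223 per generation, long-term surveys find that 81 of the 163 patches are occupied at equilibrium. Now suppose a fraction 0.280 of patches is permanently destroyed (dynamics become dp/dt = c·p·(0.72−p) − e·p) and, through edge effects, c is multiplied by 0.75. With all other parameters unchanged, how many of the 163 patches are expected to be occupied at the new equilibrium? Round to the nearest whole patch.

8

Observed p* = 81/163 = 0.49693.
Balance c(1−p*) = e gives c = e/(1 − 0.49693) = 0.223/0.50307 = 0.44328.
New p* = 0.72 − e/c = 0.72 − 0.22300/0.33246 = 0.04924.
Expected occupied = 163 × 0.04924 = 8.03 ≈ 8.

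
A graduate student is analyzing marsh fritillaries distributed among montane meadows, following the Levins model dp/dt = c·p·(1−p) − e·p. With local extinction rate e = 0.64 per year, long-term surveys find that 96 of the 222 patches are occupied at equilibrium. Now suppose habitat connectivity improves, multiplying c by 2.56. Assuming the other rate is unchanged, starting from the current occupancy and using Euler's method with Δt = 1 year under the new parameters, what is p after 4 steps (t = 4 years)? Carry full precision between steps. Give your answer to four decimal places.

0.6016

Observed p* = 96/222 = 0.43243.
Balance c(1−p*) = e gives c = e/(1 − 0.43243) = 0.64/0.56757 = 1.12762.
Starting from p₀ = 0.43243; update p ← p + (dp/dt)·Δt with the new parameters.
  1  |  dp/dt·Δt = +0.431741  |  p_1 = 0.864173
  2  |  dp/dt·Δt = -0.214235  |  p_2 = 0.649938
  3  |  dp/dt·Δt = +0.240819  |  p_3 = 0.890757
  4  |  dp/dt·Δt = -0.289181  |  p_4 = 0.601575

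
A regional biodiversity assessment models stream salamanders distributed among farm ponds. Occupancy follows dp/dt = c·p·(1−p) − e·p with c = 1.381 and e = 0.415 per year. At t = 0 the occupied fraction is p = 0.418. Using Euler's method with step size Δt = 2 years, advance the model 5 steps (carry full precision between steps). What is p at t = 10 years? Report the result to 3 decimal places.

0.731

Update rule: p ← p + [c·p·(1−p) − e·p]·Δt with Δt = 2.
t = 2: p = 0.41800 + (+0.32499) = 0.74299
t = 4: p = 0.74299 + (-0.08926) = 0.65373
t = 6: p = 0.65373 + (+0.08263) = 0.73636
t = 8: p = 0.73636 + (-0.07498) = 0.66138
t = 10: p = 0.66138 + (+0.06962) = 0.73100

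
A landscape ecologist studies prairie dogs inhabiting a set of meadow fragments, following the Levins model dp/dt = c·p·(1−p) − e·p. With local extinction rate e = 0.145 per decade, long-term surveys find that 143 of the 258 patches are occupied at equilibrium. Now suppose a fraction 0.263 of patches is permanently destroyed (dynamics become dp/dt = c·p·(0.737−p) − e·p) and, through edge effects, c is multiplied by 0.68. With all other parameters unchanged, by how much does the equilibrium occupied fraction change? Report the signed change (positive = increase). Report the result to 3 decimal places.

Observed p* = 143/258 = 0.55426.
Balance c(1−p*) = e gives c = e/(1 − 0.55426) = 0.145/0.44574 = 0.32530.
New p* = 0.737 − e/c = 0.737 − 0.14500/0.22120 = 0.08148.
Δp* = 0.08148 − 0.55426 = -0.47278.

-0.473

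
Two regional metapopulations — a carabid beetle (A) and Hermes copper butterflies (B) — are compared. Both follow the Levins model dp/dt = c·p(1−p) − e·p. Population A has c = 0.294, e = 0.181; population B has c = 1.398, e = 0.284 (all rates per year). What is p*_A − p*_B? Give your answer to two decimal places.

A: p*_A = 1 − 0.181/0.294 = 0.3844.
B: p*_B = 1 − 0.284/1.398 = 0.7969.
p*_A − p*_B = 0.3844 − 0.7969 = -0.4125.

-0.41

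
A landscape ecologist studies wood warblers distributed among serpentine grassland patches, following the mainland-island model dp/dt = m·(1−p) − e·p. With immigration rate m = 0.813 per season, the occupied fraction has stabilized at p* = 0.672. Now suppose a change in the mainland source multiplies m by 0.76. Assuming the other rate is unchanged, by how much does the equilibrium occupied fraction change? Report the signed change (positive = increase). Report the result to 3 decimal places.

-0.063

Balance m(1−p*) = e·p* gives e = m(1−p*)/p* = 0.813×0.32800/0.67200 = 0.39682.
New p* = m/(m+e) = 0.61788/(0.61788+0.39682) = 0.60893.
Δp* = 0.60893 − 0.67200 = -0.06307.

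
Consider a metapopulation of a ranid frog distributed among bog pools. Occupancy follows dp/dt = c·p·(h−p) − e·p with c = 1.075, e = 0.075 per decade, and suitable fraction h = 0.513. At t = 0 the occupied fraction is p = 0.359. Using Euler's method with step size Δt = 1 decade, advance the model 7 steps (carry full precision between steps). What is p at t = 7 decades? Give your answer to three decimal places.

0.442

Update rule: p ← p + [c·p·(h−p) − e·p]·Δt with Δt = 1.
  1  |  dp/dt·Δt = +0.032507  |  p_1 = 0.391507
  2  |  dp/dt·Δt = +0.021770  |  p_2 = 0.413277
  3  |  dp/dt·Δt = +0.013308  |  p_3 = 0.426585
  4  |  dp/dt·Δt = +0.007634  |  p_4 = 0.434219
  5  |  dp/dt·Δt = +0.004207  |  p_5 = 0.438427
  6  |  dp/dt·Δt = +0.002265  |  p_6 = 0.440692
  7  |  dp/dt·Δt = +0.001204  |  p_7 = 0.441895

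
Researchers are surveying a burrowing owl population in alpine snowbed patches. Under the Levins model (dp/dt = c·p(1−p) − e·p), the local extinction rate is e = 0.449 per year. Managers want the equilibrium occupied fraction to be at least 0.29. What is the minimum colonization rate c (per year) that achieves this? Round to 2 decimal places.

0.63

p* = 1 − e/c ≥ 0.29 requires e/c ≤ 0.7100, i.e. c ≥ e/0.7100.
c_min = 0.449/0.7100 = 0.6324.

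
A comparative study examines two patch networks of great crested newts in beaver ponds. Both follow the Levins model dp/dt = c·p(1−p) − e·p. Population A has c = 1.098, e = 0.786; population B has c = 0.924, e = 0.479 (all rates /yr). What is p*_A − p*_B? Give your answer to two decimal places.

-0.20

A: p*_A = 1 − 0.786/1.098 = 0.2842.
B: p*_B = 1 − 0.479/0.924 = 0.4816.
p*_A − p*_B = 0.2842 − 0.4816 = -0.1974.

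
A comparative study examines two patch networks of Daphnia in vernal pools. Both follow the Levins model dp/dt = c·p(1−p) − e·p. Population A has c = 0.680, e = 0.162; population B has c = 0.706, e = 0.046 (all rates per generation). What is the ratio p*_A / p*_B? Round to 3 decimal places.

0.815

A: p*_A = 1 − 0.162/0.680 = 0.7618.
B: p*_B = 1 − 0.046/0.706 = 0.9348.
p*_A / p*_B = 0.7618/0.9348 = 0.8149.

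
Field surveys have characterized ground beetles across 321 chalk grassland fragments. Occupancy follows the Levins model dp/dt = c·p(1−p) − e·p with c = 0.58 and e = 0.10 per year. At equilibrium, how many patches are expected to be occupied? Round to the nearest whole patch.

p* = 1 − e/c = 1 − 0.10/0.58 = 0.8276.
Expected occupied patches = N × p* = 321 × 0.8276 = 265.66 ≈ 266.

266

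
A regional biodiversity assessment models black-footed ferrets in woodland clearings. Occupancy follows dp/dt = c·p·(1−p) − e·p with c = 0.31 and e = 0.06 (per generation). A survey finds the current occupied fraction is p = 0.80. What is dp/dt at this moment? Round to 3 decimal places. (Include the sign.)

0.002

Colonization term: c·p·(1−p) = 0.31×0.80×0.2000 = 0.04960.
Extinction term: e·p = 0.04800.
dp/dt = 0.04960 − 0.04800 = 0.00160.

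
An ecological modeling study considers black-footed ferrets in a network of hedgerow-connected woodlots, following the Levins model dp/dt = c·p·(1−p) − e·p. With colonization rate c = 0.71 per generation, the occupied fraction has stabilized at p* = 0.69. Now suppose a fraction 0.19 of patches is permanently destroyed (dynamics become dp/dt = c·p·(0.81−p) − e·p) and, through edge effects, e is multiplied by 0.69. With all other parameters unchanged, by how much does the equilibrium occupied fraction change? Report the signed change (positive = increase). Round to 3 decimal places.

-0.094

Balance c(1−p*) = e gives e = 0.71×(1 − 0.69000) = 0.22010.
New p* = 0.81 − e/c = 0.81 − 0.15187/0.71000 = 0.59610.
Δp* = 0.59610 − 0.69000 = -0.09390.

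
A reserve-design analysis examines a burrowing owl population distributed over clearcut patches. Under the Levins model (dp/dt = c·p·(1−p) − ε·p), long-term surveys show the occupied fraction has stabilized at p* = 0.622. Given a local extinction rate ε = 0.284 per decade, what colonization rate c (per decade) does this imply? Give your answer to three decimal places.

At equilibrium c(1−p*) = ε, so c = ε/(1−p*).
c = 0.284/(1 − 0.622) = 0.284/0.3780 = 0.7513.

0.751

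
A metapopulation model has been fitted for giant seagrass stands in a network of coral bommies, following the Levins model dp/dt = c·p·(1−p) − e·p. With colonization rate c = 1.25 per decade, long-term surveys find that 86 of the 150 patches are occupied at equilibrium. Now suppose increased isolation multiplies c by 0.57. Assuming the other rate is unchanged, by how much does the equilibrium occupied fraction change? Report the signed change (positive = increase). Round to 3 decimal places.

-0.322

Observed p* = 86/150 = 0.57333.
Balance c(1−p*) = e gives e = 1.25×(1 − 0.57333) = 0.53334.
New p* = 1 − e/c = 1 − 0.53334/0.71250 = 0.25145.
Δp* = 0.25145 − 0.57333 = -0.32188.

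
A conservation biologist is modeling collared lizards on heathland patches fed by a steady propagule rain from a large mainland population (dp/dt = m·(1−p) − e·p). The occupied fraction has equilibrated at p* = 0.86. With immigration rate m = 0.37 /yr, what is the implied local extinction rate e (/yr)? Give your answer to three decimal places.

0.060

At equilibrium m(1−p*) = e·p*, so e = m(1−p*)/p*.
e = 0.37 × 0.1400 / 0.86 = 0.0602.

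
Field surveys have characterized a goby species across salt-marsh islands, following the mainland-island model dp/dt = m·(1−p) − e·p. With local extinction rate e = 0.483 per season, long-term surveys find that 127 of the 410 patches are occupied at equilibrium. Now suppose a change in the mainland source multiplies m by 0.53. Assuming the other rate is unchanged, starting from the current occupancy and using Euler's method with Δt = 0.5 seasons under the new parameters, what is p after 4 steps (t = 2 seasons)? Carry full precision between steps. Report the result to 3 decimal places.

Observed p* = 127/410 = 0.30976.
Balance m(1−p*) = e·p* gives m = e·p*/(1−p*) = 0.483×0.30976/0.69024 = 0.21675.
Starting from p₀ = 0.30976; update p ← p + (dp/dt)·Δt with the new parameters.
step 1: Δp = -0.03516, p = 0.27460
step 2: Δp = -0.02465, p = 0.24995
step 3: Δp = -0.01728, p = 0.23267
step 4: Δp = -0.01211, p = 0.22055

0.221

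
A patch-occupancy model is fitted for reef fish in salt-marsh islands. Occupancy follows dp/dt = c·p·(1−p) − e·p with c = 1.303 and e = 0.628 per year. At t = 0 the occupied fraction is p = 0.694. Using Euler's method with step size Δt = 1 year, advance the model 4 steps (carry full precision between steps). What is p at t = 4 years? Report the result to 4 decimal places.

0.5186

Update rule: p ← p + [c·p·(1−p) − e·p]·Δt with Δt = 1.
  1  |  dp/dt·Δt = -0.159122  |  p_1 = 0.534878
  2  |  dp/dt·Δt = -0.011739  |  p_2 = 0.523140
  3  |  dp/dt·Δt = -0.003479  |  p_3 = 0.519660
  4  |  dp/dt·Δt = -0.001100  |  p_4 = 0.518560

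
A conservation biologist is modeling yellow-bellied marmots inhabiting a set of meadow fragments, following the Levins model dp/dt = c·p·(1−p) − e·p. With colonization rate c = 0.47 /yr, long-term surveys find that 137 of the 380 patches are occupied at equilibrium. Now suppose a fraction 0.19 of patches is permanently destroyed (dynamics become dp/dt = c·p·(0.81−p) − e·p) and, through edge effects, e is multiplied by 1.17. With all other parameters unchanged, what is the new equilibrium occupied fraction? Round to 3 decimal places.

0.062

Observed p* = 137/380 = 0.36053.
Balance c(1−p*) = e gives e = 0.47×(1 − 0.36053) = 0.30055.
New p* = 0.81 − e/c = 0.81 − 0.35164/0.47000 = 0.06183.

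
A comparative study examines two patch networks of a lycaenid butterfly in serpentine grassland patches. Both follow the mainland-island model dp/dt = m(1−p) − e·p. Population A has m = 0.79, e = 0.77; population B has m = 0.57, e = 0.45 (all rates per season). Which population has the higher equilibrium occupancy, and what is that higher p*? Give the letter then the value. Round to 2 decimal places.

B, 0.56

A: p*_A = m/(m+e) = 0.79/1.5600 = 0.5064.
B: p*_B = 0.57/1.0200 = 0.5588.
B is higher at 0.5588.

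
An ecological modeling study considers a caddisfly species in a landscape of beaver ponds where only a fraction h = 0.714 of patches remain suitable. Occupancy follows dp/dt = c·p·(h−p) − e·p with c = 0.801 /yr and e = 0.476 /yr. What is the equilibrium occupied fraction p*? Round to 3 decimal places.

Setting dp/dt = 0 and dividing by p* gives c·(h−p*) = e.
So p* = h − e/c = 0.714 − 0.476/0.801 = 0.714 − 0.5943 = 0.1197.

0.120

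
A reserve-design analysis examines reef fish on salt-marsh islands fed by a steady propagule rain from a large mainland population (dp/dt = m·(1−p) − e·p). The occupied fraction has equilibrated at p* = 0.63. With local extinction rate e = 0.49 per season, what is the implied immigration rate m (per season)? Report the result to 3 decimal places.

At equilibrium m(1−p*) = e·p*, so m = e·p*/(1−p*).
m = 0.49 × 0.63 / 0.3700 = 0.3087/0.3700 = 0.8343.

0.834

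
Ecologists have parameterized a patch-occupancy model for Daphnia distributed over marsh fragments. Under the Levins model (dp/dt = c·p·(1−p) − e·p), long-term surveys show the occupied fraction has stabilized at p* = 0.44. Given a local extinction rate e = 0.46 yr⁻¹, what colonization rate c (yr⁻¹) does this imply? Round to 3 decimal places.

At equilibrium c(1−p*) = e, so c = e/(1−p*).
c = 0.46/(1 − 0.44) = 0.46/0.5600 = 0.8214.

0.821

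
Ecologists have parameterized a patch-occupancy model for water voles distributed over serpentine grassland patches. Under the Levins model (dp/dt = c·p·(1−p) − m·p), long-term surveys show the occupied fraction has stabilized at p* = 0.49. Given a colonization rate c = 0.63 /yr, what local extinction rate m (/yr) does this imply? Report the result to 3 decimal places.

0.321

At equilibrium c(1−p*) = m.
m = 0.63 × (1 − 0.49) = 0.63 × 0.5100 = 0.3213.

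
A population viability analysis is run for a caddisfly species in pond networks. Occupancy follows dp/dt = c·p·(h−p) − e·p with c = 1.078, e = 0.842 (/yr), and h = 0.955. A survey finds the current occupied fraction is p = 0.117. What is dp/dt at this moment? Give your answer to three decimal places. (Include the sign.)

0.007

Colonization term: c·p·(h−p) = 1.078×0.117×0.8380 = 0.10569.
Extinction term: e·p = 0.09851.
dp/dt = 0.10569 − 0.09851 = 0.00718.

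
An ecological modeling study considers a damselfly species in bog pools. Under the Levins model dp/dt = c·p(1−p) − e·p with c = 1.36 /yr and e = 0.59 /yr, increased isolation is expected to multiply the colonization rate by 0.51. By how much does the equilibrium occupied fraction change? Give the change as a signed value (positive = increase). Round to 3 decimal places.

Before: p* = 1 − 0.59/1.36 = 0.5662.
After the change, c = 0.6936, e = 0.59, so p* = 1 − 0.59/0.6936 = 0.1494.
Δp* = 0.1494 − 0.5662 = -0.4168.

-0.417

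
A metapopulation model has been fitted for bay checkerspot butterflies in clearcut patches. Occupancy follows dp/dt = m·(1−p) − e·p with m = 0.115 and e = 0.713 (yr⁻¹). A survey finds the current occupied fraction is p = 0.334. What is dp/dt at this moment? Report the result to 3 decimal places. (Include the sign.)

-0.162

Colonization term: m·(1−p) = 0.115×0.6660 = 0.07659.
Extinction term: e·p = 0.23814.
dp/dt = 0.07659 − 0.23814 = -0.16155.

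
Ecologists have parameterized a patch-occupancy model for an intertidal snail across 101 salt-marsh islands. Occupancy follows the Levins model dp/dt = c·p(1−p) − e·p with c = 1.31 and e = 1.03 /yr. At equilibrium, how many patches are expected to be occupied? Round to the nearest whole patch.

p* = 1 − e/c = 1 − 1.03/1.31 = 0.2137.
Expected occupied patches = N × p* = 101 × 0.2137 = 21.59 ≈ 22.

22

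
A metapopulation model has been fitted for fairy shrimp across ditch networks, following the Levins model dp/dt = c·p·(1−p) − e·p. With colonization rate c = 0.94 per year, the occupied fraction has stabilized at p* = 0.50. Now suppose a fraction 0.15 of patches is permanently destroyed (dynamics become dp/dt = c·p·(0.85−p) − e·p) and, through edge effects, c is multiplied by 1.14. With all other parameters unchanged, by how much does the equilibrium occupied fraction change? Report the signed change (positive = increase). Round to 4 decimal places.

Balance c(1−p*) = e gives e = 0.94×(1 − 0.50000) = 0.47000.
New p* = 0.85 − e/c = 0.85 − 0.47000/1.07160 = 0.41140.
Δp* = 0.41140 − 0.50000 = -0.08860.

-0.0886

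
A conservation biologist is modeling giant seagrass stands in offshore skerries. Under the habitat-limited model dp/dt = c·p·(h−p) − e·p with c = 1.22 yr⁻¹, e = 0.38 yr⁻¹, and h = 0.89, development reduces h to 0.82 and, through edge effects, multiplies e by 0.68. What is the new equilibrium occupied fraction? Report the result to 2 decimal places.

0.61

Before: p* = h − e/c = 0.89 − 0.38/1.22 = 0.89 − 0.3115 = 0.5785.
After: c = 1.22, e = 0.2584, h = 0.82; p* = 0.82 − 0.2584/1.22 = 0.6082.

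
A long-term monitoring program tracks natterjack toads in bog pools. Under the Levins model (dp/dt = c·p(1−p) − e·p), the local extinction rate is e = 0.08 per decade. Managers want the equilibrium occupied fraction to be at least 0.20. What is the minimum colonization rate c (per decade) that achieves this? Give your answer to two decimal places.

0.10

p* = 1 − e/c ≥ 0.20 requires e/c ≤ 0.8000, i.e. c ≥ e/0.8000.
c_min = 0.08/0.8000 = 0.1000.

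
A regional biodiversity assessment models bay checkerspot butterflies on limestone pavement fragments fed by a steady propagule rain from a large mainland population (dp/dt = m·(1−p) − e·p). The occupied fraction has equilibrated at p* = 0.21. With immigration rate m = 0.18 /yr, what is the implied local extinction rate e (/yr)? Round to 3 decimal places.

0.677

At equilibrium m(1−p*) = e·p*, so e = m(1−p*)/p*.
e = 0.18 × 0.7900 / 0.21 = 0.6771.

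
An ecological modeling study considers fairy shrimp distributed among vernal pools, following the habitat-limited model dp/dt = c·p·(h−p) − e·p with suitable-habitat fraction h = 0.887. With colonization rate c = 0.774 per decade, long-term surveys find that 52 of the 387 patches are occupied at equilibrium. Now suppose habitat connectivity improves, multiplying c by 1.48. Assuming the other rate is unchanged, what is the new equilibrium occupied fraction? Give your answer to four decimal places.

0.3785

Observed p* = 52/387 = 0.13437.
Balance c(h−p*) = e gives e = 0.774×(0.887 − 0.13437) = 0.58254.
New p* = 0.887 − e/c = 0.887 − 0.58254/1.14552 = 0.37846.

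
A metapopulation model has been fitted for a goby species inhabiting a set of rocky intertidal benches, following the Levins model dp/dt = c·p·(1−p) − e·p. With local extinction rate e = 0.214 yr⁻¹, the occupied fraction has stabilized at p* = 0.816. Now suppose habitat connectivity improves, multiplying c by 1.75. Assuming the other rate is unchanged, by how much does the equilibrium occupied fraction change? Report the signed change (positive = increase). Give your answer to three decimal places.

Balance c(1−p*) = e gives c = e/(1 − 0.81600) = 0.214/0.18400 = 1.16304.
New p* = 1 − e/c = 1 − 0.21400/2.03532 = 0.89486.
Δp* = 0.89486 − 0.81600 = +0.07886.

0.079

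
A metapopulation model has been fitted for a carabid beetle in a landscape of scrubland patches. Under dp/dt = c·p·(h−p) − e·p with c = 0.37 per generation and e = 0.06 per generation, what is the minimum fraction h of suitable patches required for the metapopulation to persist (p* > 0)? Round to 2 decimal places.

p* = h − e/c is positive only when h > e/c.
h_min = e/c = 0.06/0.37 = 0.1622.

0.16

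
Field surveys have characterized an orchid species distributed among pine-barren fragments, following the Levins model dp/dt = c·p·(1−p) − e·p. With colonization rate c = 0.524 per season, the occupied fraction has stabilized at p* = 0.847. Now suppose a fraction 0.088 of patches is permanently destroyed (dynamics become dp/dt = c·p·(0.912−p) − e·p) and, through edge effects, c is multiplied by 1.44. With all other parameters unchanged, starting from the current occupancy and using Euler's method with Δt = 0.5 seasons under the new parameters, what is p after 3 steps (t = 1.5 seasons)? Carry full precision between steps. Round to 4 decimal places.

0.8190

Balance c(1−p*) = e gives e = 0.524×(1 − 0.84700) = 0.08017.
Starting from p₀ = 0.84700; update p ← p + (dp/dt)·Δt with the new parameters.
p: 0.84700 → 0.83382  (Δp = -0.01318)
p: 0.83382 → 0.82499  (Δp = -0.00883)
p: 0.82499 → 0.81900  (Δp = -0.00599)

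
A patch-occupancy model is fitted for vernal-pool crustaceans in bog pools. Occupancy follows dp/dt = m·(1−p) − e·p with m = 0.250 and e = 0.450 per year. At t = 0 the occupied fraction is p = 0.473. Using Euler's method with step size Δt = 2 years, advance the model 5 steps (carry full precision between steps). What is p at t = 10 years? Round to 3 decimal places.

Update rule: p ← p + [m·(1−p) − e·p]·Δt with Δt = 2.
p: 0.47300 → 0.31080  (Δp = -0.16220)
p: 0.31080 → 0.37568  (Δp = +0.06488)
p: 0.37568 → 0.34973  (Δp = -0.02595)
p: 0.34973 → 0.36011  (Δp = +0.01038)
p: 0.36011 → 0.35596  (Δp = -0.00415)

0.356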